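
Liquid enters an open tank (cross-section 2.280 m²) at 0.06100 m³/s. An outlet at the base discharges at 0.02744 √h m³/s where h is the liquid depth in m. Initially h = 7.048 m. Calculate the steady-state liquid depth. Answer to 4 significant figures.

A dh/dt = Q_in − 0.02744 √h. Steady state requires inflow = outflow:
Q_in = 0.02744 √h_ss ⇒ √h_ss = 0.06100/0.02744 = 2.22303.
h_ss = 2.22303² = 4.94187 m. (Since h₀ = 7.048 m > h_ss, the level will fall toward this value.)

4.942 m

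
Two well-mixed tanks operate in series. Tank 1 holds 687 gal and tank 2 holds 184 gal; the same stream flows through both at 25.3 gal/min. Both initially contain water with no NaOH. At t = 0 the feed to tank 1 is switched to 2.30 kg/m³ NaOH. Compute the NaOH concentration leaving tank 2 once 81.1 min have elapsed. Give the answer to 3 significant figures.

Species balance on tank i: dCᵢ/dt = (Cᵢ₋₁ − Cᵢ)/τᵢ with τᵢ = Vᵢ/Q.
τ₁ = 687/25.3 = 27.154 min; τ₂ = 184/25.3 = 7.2727 min.
Tank 1: C₁ = C_in(1 − e^(−t/τ₁)). Tank 2 (τ₁ ≠ τ₂): C₂ = C_in[1 − (τ₁ e^(−t/τ₁) − τ₂ e^(−t/τ₂))/(τ₁ − τ₂)].
At t = 81.1: e^(−t/τ₁) = 0.050456, e^(−t/τ₂) = 1.4357e-05.
C₂ = 2.30·[1 − (27.154·0.050456 − 7.2727·1.4357e-05)/(19.881)] = 2.30·0.93109 = 2.1415 kg/m³.

2.14 kg/m³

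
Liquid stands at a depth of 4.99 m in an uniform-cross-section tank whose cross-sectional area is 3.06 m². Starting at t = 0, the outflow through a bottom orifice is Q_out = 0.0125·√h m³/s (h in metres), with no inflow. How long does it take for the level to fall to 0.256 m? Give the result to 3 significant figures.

With no inflow, A dh/dt = −0.0125 √h.
Separate and integrate: 2(√h − √h₀) = −(0.0125/A) t.
t = 2A(√h₀ − √h)/0.0125 = 2·3.06·(√4.99 − √0.256)/0.0125
  = 6.1200 × (2.2338 − 0.50596) / 0.0125 = 845.96 s.

846 s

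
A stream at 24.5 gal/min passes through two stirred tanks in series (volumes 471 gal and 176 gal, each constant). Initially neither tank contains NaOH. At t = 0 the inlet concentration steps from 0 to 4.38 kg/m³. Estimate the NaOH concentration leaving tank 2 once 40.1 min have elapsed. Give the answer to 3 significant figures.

3.52 kg/m³

Species balance on tank i: dCᵢ/dt = (Cᵢ₋₁ − Cᵢ)/τᵢ with τᵢ = Vᵢ/Q.
τ₁ = 471/24.5 = 19.224 min; τ₂ = 176/24.5 = 7.1837 min.
Tank 1: C₁ = C_in(1 − e^(−t/τ₁)). Tank 2 (τ₁ ≠ τ₂): C₂ = C_in[1 − (τ₁ e^(−t/τ₁) − τ₂ e^(−t/τ₂))/(τ₁ − τ₂)].
At t = 40.1: e^(−t/τ₁) = 0.12420, e^(−t/τ₂) = 0.0037646.
C₂ = 4.38·[1 − (19.224·0.12420 − 7.1837·0.0037646)/(12.041)] = 4.38·0.80395 = 3.5213 kg/m³.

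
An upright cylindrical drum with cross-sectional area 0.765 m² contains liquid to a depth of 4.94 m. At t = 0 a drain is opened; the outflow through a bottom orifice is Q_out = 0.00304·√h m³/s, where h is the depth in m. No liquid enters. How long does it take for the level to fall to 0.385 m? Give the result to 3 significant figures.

806 s

Volume balance on the tank: A dh/dt = −0.00304 √h.
∫ h^(−1/2) dh = −(0.00304/A) ∫ dt, giving 2√h = 2√h₀ − (0.00304/A) t.
t = 2A(√h₀ − √h)/0.00304 = 2·0.765·(√4.94 − √0.385)/0.00304
  = 1.5300 × (2.2226 − 0.62048) / 0.00304 = 806.33 s.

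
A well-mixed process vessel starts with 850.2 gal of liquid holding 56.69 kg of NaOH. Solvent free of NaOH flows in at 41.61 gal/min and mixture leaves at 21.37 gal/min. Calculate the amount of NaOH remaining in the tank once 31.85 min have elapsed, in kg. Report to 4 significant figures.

Let m(t) be the amount of NaOH. Volume: V(t) = V₀ + (Q_in − Q_out) t = 850.2 + 20.2400 t; V(31.85) = 1494.84 gal.
No NaOH enters, so dm/dt = −Q_out · (m/V).
Separate: dm/m = −Q_out dt/V(t) ⇒ ln(m/m₀) = −(Q_out/(Q_in−Q_out)) ln(V/V₀).
m = m₀ (V₀/V)^(Q_out/(Q_in−Q_out)) = 56.69 × (850.2/1494.84)^(1.05583) = 31.2427 kg.

31.24 kg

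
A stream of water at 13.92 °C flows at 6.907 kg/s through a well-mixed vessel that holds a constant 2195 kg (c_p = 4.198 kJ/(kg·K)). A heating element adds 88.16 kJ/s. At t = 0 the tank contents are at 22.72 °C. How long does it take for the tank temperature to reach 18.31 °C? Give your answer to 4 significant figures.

461.1 s

M c_p dT/dt = ṁ c_p (T_in − T) + Q̇.
τ = M/ṁ = 317.794 s; T_ss = T_in + Q̇/(ṁ c_p) = 16.9605 °C.
T(t) = T_ss + (T₀ − T_ss) e^(−t/τ). Set T = 18.31:
e^(−t/τ) = (18.31 − 16.9605)/(22.72 − 16.9605) = 0.234313
t = −317.794 · ln(0.234313) = 461.149 s.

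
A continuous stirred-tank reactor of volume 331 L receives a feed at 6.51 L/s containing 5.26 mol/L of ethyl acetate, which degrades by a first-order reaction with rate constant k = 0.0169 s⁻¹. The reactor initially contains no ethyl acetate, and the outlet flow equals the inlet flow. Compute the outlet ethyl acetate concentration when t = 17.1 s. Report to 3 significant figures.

Species balance: V dC/dt = Q C_in − Q C − k V C.
This is linear with rate a = Q/V + k = 0.036568 s⁻¹.
C_ss = Q C_in/(Q + kV) = 2.8291 mol/L; C(t) = C_ss + (C₀ − C_ss) e^(−a t).
C(17.1) = 2.8291 + (-2.8291)·e^(−0.036568·17.1) = 2.8291 + (-2.8291)·0.53510 = 1.3152 mol/L.

1.32 mol/L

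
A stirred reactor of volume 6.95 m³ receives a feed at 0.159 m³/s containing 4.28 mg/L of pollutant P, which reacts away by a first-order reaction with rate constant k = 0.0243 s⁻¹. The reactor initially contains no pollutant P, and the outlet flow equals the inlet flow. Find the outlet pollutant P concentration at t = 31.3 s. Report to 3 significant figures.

1.60 mg/L

Species balance: V dC/dt = Q C_in − Q C − k V C.
dC/dt = (Q/V) C_in − (Q/V + k) C; effective rate a = Q/V + k = 0.022878 + 0.0243 = 0.047178 s⁻¹.
C_ss = Q C_in/(Q + kV) = 2.0755 mg/L; C(t) = C_ss + (C₀ − C_ss) e^(−a t).
C(31.3) = 2.0755 + (-2.0755)·e^(−0.047178·31.3) = 2.0755 + (-2.0755)·0.22840 = 1.6014 mg/L.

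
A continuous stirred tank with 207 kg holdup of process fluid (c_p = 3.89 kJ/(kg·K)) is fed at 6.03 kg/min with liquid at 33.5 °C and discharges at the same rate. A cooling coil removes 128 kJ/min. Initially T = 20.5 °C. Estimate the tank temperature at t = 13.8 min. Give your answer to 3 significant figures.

Energy balance: M c_p dT/dt = ṁ c_p (T_in − T) − 128.
τ = M/ṁ = 34.328 min; T_ss = T_in − Q̇/(ṁ c_p) = 33.5 − 128/(6.03·3.89) = 28.043 °C.
Solution: T(t) = T_ss + (T₀ − T_ss) e^(−t/τ).
T(13.8) = 28.043 + (-7.5431)·e^(−13.8/34.328) = 28.043 + (-7.5431)·0.66898 = 22.997 °C.

23.0 °C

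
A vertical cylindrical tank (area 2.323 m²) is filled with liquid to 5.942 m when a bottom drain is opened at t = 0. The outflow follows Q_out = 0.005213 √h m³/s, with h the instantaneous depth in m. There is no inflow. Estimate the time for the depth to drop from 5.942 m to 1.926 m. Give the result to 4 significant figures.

Mass balance (ρ constant): A dh/dt = −0.005213 √h.
∫ h^(−1/2) dh = −(0.005213/A) ∫ dt, giving 2√h = 2√h₀ − (0.005213/A) t.
t = 2A(√h₀ − √h)/0.005213 = 2·2.323·(√5.942 − √1.926)/0.005213
  = 4.64600 × (2.43762 − 1.38780) / 0.005213 = 935.633 s.

935.6 s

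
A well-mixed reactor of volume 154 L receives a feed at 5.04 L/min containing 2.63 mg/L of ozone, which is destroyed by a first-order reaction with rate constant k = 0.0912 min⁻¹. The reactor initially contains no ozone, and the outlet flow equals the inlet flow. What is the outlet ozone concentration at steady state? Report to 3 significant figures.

Species balance: V dC/dt = Q C_in − Q C − k V C.
Steady state (dC/dt = 0): C_ss = Q C_in/(Q + kV) = C_in/(1 + kV/Q).
C_ss = 5.04·2.63/(5.04 + 0.0912·154) = 13.255/19.085 = 0.69454 mg/L.

0.695 mg/L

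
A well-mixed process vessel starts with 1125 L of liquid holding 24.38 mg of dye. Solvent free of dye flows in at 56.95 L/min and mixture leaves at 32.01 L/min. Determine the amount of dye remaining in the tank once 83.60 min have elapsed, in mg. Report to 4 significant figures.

Total volume: dV/dt = Q_in − Q_out = 24.9400 L/min, so V(t) = 1125 + 24.9400 t and V(83.60) = 3209.98 L.
No dye enters, so dm/dt = −Q_out · (m/V).
Separate: dm/m = −Q_out dt/V(t) ⇒ ln(m/m₀) = −(Q_out/(Q_in−Q_out)) ln(V/V₀).
m = m₀ (V₀/V)^(Q_out/(Q_in−Q_out)) = 24.38 × (1125/3209.98)^(1.28348) = 6.34747 mg.

6.347 mg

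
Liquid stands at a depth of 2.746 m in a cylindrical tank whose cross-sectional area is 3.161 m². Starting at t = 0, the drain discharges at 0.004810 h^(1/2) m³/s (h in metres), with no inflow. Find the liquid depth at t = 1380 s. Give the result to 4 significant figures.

With no inflow, A dh/dt = −0.004810 √h.
This is separable: 2 d(√h)/dt = −0.004810/A, so √h = √h₀ − (0.004810/(2A)) t.
√h = √2.746 − 0.004810·1380/(2·3.161) = 1.65711 − 1.04995 = 0.607153.
h = 0.607153² = 0.368635 m.

0.3686 m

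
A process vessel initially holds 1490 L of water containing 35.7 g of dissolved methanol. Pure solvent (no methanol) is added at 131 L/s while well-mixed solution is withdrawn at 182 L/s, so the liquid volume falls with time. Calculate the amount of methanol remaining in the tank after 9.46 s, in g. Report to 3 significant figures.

Let m(t) be the amount of methanol. Volume: V(t) = V₀ + (Q_in − Q_out) t = 1490 − 51.000 t; V(9.46) = 1007.5 L.
No methanol enters, so dm/dt = −Q_out · (m/V).
Separate: dm/m = −Q_out dt/V(t) ⇒ ln(m/m₀) = −(Q_out/(Q_in−Q_out)) ln(V/V₀).
m = m₀ (V₀/V)^(Q_out/(Q_in−Q_out)) = 35.7 × (1490/1007.5)^(-3.5686) = 8.8363 g.

8.84 g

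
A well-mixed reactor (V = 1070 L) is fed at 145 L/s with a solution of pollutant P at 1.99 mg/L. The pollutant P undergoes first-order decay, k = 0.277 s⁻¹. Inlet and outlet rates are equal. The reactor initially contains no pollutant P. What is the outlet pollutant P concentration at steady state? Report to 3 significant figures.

Species balance: V dC/dt = Q C_in − Q C − k V C.
Steady state (dC/dt = 0): C_ss = Q C_in/(Q + kV) = C_in/(1 + kV/Q).
C_ss = 145·1.99/(145 + 0.277·1070) = 288.55/441.39 = 0.65373 mg/L.

0.654 mg/L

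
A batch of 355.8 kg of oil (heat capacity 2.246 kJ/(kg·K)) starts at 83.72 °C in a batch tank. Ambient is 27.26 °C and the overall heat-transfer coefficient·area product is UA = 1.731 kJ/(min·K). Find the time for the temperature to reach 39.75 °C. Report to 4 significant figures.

M c_p dT/dt = −UA(T − T_amb).
τ = M c_p/UA = 461.656 min; T_ss = T_amb = 27.2600 °C.
T(t) = T_ss + (T₀ − T_ss)e^(−t/τ); set T = 39.75:
t = −τ ln[(T − T_ss)/(T₀ − T_ss)] = −461.656 · ln(0.221219) = 696.456 min.

696.5 min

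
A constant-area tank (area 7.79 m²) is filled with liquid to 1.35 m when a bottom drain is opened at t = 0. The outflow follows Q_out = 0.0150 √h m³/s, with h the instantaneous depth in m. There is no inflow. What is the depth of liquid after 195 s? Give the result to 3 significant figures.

0.949 m

With no inflow, A dh/dt = −0.0150 √h.
This is separable: 2 d(√h)/dt = −0.0150/A, so √h = √h₀ − (0.0150/(2A)) t.
√h = √1.35 − 0.0150·195/(2·7.79) = 1.1619 − 0.18774 = 0.97415.
h = 0.97415² = 0.94898 m.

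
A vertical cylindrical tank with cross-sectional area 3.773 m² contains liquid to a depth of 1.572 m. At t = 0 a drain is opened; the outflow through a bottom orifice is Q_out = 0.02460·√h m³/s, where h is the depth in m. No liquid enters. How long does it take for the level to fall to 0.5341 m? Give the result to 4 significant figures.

160.4 s

A dh/dt = −Q_out = −0.02460 √h.
Separate and integrate: 2(√h − √h₀) = −(0.02460/A) t.
t = 2A(√h₀ − √h)/0.02460 = 2·3.773·(√1.572 − √0.5341)/0.02460
  = 7.54600 × (1.25379 − 0.730821) / 0.02460 = 160.421 s.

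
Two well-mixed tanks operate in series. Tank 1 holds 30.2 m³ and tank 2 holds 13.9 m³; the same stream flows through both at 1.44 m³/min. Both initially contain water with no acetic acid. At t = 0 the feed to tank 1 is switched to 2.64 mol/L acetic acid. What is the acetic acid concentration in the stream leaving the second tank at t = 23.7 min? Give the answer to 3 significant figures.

1.25 mol/L

Time constants: τᵢ = Vᵢ/Q for each well-mixed tank.
τ₁ = 30.2/1.44 = 20.972 min; τ₂ = 13.9/1.44 = 9.6528 min.
Tank 1: C₁ = C_in(1 − e^(−t/τ₁)). Tank 2 (τ₁ ≠ τ₂): C₂ = C_in[1 − (τ₁ e^(−t/τ₁) − τ₂ e^(−t/τ₂))/(τ₁ − τ₂)].
At t = 23.7: e^(−t/τ₁) = 0.32301, e^(−t/τ₂) = 0.085842.
C₂ = 2.64·[1 − (20.972·0.32301 − 9.6528·0.085842)/(11.319)] = 2.64·0.47474 = 1.2533 mol/L.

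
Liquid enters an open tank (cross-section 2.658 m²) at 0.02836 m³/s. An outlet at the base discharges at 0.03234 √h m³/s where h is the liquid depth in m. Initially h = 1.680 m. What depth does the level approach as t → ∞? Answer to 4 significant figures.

0.7690 m

Level balance: A dh/dt = 0.02836 − 0.03234 √h. Setting dh/dt = 0:
Q_in = 0.03234 √h_ss ⇒ √h_ss = 0.02836/0.03234 = 0.876933.
h_ss = 0.876933² = 0.769011 m. (Since h₀ = 1.680 m > h_ss, the level will fall toward this value.)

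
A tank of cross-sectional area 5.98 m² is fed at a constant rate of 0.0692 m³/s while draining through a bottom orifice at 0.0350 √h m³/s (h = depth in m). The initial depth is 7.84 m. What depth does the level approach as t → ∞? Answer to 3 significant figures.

3.91 m

A dh/dt = Q_in − 0.0350 √h. Steady state requires inflow = outflow:
Q_in = 0.0350 √h_ss ⇒ √h_ss = 0.0692/0.0350 = 1.9771.
h_ss = 1.9771² = 3.9091 m. (Since h₀ = 7.84 m > h_ss, the level will fall toward this value.)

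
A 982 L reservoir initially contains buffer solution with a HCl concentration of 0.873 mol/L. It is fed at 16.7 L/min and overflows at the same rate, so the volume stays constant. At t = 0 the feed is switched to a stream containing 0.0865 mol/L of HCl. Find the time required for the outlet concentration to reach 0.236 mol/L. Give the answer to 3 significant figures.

97.6 min

Accumulation = in − out for the solute gives V dC/dt = Q(C_in − C), so τ = V/Q = 58.802 min.
C(t) = C_in + (C₀ − C_in) e^(−t/τ). Set C = 0.236 and solve for t:
e^(−t/τ) = (C − C_in)/(C₀ − C_in) = (0.236 − 0.0865)/(0.873 − 0.0865) = 0.19008
t = −τ ln(…) = 58.802 × 1.6603 = 97.629 min.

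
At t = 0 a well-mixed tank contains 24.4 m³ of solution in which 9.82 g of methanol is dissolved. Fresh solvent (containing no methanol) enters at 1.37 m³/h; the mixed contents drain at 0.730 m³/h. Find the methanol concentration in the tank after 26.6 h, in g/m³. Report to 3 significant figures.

0.130 g/m³

Total volume: dV/dt = Q_in − Q_out = 0.64000 m³/h, so V(t) = 24.4 + 0.64000 t and V(26.6) = 41.424 m³.
Species balance (pure solvent in): dm/dt = −Q_out · m/V(t).
dm/m = −Q_out dt/(V₀ + 0.64000 t); integrating gives ln(m/m₀) = −(Q_out/(Q_in−Q_out)) ln(V/V₀).
m = m₀ (V₀/V)^(Q_out/(Q_in−Q_out)) = 9.82 × (24.4/41.424)^(1.1406) = 5.3694 g.
C = m/V = 5.3694/41.424 = 0.12962 g/m³.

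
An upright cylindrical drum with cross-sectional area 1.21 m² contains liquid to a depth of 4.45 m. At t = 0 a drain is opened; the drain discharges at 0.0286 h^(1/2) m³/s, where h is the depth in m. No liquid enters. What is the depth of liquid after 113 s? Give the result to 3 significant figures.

0.599 m

A dh/dt = −Q_out = −0.0286 √h.
Separate and integrate: 2(√h − √h₀) = −(0.0286/A) t.
√h = √4.45 − 0.0286·113/(2·1.21) = 2.1095 − 1.3355 = 0.77405.
h = 0.77405² = 0.59915 m.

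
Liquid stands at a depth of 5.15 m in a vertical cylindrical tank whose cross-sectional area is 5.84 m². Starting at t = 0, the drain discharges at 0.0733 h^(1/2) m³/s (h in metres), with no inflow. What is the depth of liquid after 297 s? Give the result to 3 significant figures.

A dh/dt = −Q_out = −0.0733 √h.
This is separable: 2 d(√h)/dt = −0.0733/A, so √h = √h₀ − (0.0733/(2A)) t.
√h = √5.15 − 0.0733·297/(2·5.84) = 2.2694 − 1.8639 = 0.40548.
h = 0.40548² = 0.16442 m.

0.164 m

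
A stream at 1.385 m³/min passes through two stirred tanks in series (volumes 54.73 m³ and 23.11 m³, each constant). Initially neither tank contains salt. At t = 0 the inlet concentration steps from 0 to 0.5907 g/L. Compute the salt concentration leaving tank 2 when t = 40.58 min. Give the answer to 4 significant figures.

0.2625 g/L

Species balance on tank i: dCᵢ/dt = (Cᵢ₋₁ − Cᵢ)/τᵢ with τᵢ = Vᵢ/Q.
τ₁ = 54.73/1.385 = 39.5162 min; τ₂ = 23.11/1.385 = 16.6859 min.
Tank 1: C₁ = C_in(1 − e^(−t/τ₁)). Tank 2 (τ₁ ≠ τ₂): C₂ = C_in[1 − (τ₁ e^(−t/τ₁) − τ₂ e^(−t/τ₂))/(τ₁ − τ₂)].
At t = 40.58: e^(−t/τ₁) = 0.358108, e^(−t/τ₂) = 0.0878618.
C₂ = 0.5907·[1 − (39.5162·0.358108 − 16.6859·0.0878618)/(22.8303)] = 0.5907·0.444377 = 0.262494 g/L.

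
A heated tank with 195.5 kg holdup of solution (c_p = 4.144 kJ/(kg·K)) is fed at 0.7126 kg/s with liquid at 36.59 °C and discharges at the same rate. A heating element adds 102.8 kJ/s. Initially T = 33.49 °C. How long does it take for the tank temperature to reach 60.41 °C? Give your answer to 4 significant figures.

339.7 s

Heat balance on the well-mixed liquid: M c_p dT/dt = ṁ c_p (T_in − T) + 102.8.
τ = M/ṁ = 274.347 s; T_ss = T_in + Q̇/(ṁ c_p) = 71.4019 °C.
T(t) = T_ss + (T₀ − T_ss) e^(−t/τ). Set T = 60.41:
e^(−t/τ) = (60.41 − 71.4019)/(33.49 − 71.4019) = 0.289932
t = −274.347 · ln(0.289932) = 339.672 s.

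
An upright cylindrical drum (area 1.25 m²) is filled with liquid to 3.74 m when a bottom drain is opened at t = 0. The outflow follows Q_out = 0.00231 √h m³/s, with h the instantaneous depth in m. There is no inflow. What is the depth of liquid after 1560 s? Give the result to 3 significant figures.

0.243 m

A dh/dt = −Q_out = −0.00231 √h.
Separate and integrate: 2(√h − √h₀) = −(0.00231/A) t.
√h = √3.74 − 0.00231·1560/(2·1.25) = 1.9339 − 1.4414 = 0.49247.
h = 0.49247² = 0.24252 m.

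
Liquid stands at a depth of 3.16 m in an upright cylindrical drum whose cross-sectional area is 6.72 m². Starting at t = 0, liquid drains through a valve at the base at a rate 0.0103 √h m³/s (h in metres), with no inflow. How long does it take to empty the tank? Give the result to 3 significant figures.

2320 s

Mass balance (ρ constant): A dh/dt = −0.0103 √h.
This is separable: 2 d(√h)/dt = −0.0103/A, so √h = √h₀ − (0.0103/(2A)) t.
Tank is empty when √h = 0: t_empty = 2A√h₀/0.0103.
t_empty = 2·6.72·√3.16/0.0103 = 13.440·1.7776/0.0103 = 2319.6 s.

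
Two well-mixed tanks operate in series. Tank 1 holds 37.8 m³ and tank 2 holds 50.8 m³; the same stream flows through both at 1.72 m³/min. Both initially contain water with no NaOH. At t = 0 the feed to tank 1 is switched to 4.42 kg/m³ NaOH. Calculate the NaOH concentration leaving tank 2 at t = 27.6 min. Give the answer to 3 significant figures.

1.30 kg/m³

Each tank obeys Vᵢ dCᵢ/dt = Q(Cᵢ₋₁ − Cᵢ), so τᵢ = Vᵢ/Q.
τ₁ = 37.8/1.72 = 21.977 min; τ₂ = 50.8/1.72 = 29.535 min.
Solving the cascade with C₁(0)=C₂(0)=0 gives C₂(t) = C_in[1 − (τ₁ e^(−t/τ₁) − τ₂ e^(−t/τ₂))/(τ₁ − τ₂)].
At t = 27.6: e^(−t/τ₁) = 0.28483, e^(−t/τ₂) = 0.39279.
C₂ = 4.42·[1 − (21.977·0.28483 − 29.535·0.39279)/(-7.5581)] = 4.42·0.29330 = 1.2964 kg/m³.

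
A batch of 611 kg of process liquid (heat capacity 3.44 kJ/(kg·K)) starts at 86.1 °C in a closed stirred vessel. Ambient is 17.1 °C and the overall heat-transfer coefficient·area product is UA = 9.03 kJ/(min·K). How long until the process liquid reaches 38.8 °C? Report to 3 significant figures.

269 min

M c_p dT/dt = −UA(T − T_amb).
τ = M c_p/UA = 232.76 min; T_ss = T_amb = 17.100 °C.
T(t) = T_ss + (T₀ − T_ss)e^(−t/τ); set T = 38.8:
t = −τ ln[(T − T_ss)/(T₀ − T_ss)] = −232.76 · ln(0.31449) = 269.26 min.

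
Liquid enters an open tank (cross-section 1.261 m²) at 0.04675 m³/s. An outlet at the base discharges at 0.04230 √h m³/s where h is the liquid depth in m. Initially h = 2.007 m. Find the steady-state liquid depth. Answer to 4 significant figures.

1.221 m

Unsteady balance on liquid volume: A dh/dt = Q_in − 0.04230 √h. At steady state dh/dt = 0:
Q_in = 0.04230 √h_ss ⇒ √h_ss = 0.04675/0.04230 = 1.10520.
h_ss = 1.10520² = 1.22147 m. (Since h₀ = 2.007 m > h_ss, the level will fall toward this value.)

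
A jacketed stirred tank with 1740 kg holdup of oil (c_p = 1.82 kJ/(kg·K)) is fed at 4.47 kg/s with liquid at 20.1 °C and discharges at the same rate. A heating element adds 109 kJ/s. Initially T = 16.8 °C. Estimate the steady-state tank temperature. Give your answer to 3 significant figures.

33.5 °C

M c_p dT/dt = ṁ c_p (T_in − T) + Q̇.
At steady state dT/dt = 0 ⇒ T_ss = T_in + Q̇/(ṁ c_p) = 20.1 + 109/(4.47·1.82) = 33.498 °C.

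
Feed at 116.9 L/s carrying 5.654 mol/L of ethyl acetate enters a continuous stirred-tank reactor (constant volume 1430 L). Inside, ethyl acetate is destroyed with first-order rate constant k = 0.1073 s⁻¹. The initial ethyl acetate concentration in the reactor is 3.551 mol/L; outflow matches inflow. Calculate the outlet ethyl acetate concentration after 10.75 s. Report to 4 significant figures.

2.590 mol/L

Species balance: V dC/dt = Q C_in − Q C − k V C.
This is linear with rate a = Q/V + k = 0.189048 s⁻¹.
C_ss = Q C_in/(Q + kV) = 2.44490 mol/L; C(t) = C_ss + (C₀ − C_ss) e^(−a t).
C(10.75) = 2.44490 + (1.10610)·e^(−0.189048·10.75) = 2.44490 + (1.10610)·0.131038 = 2.58984 mol/L.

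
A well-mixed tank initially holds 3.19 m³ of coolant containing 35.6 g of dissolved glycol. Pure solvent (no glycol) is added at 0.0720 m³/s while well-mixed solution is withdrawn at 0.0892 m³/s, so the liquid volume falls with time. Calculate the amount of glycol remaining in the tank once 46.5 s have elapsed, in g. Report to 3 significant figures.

Total volume: dV/dt = Q_in − Q_out = -0.017200 m³/s, so V(t) = 3.19 − 0.017200 t and V(46.5) = 2.3902 m³.
No glycol enters, so dm/dt = −Q_out · (m/V).
dm/m = −Q_out dt/(V₀ − 0.017200 t); integrating gives ln(m/m₀) = −(Q_out/(Q_in−Q_out)) ln(V/V₀).
m = m₀ (V₀/V)^(Q_out/(Q_in−Q_out)) = 35.6 × (3.19/2.3902)^(-5.1860) = 7.9679 g.

7.97 g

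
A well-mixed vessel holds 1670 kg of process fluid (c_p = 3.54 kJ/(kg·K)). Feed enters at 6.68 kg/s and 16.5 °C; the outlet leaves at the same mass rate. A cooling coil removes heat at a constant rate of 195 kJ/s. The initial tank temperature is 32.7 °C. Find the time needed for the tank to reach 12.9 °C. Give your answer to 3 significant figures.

415 s

First-law balance (no shaft work): M c_p dT/dt = ṁ c_p (T_in − T) − 195.
τ = M/ṁ = 250.00 s; T_ss = T_in − Q̇/(ṁ c_p) = 8.2538 °C.
T(t) = T_ss + (T₀ − T_ss) e^(−t/τ). Set T = 12.9:
e^(−t/τ) = (12.9 − 8.2538)/(32.7 − 8.2538) = 0.19006
t = −250.00 · ln(0.19006) = 415.11 s.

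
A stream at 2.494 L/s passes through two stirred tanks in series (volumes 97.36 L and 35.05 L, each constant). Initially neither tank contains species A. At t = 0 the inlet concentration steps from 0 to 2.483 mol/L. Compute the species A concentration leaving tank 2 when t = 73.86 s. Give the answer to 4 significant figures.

Each tank obeys Vᵢ dCᵢ/dt = Q(Cᵢ₋₁ − Cᵢ), so τᵢ = Vᵢ/Q.
τ₁ = 97.36/2.494 = 39.0377 s; τ₂ = 35.05/2.494 = 14.0537 s.
Tank 1: C₁ = C_in(1 − e^(−t/τ₁)). Tank 2 (τ₁ ≠ τ₂): C₂ = C_in[1 − (τ₁ e^(−t/τ₁) − τ₂ e^(−t/τ₂))/(τ₁ − τ₂)].
At t = 73.86: e^(−t/τ₁) = 0.150767, e^(−t/τ₂) = 0.00521850.
C₂ = 2.483·[1 − (39.0377·0.150767 − 14.0537·0.00521850)/(24.9840)] = 2.483·0.767360 = 1.90535 mol/L.

1.905 mol/L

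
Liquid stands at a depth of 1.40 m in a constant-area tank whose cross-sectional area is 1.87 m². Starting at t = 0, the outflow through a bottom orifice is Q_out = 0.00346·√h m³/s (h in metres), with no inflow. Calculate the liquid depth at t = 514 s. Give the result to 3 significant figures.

A dh/dt = −Q_out = −0.00346 √h.
∫ h^(−1/2) dh = −(0.00346/A) ∫ dt, giving 2√h = 2√h₀ − (0.00346/A) t.
√h = √1.40 − 0.00346·514/(2·1.87) = 1.1832 − 0.47552 = 0.70770.
h = 0.70770² = 0.50084 m.

0.501 m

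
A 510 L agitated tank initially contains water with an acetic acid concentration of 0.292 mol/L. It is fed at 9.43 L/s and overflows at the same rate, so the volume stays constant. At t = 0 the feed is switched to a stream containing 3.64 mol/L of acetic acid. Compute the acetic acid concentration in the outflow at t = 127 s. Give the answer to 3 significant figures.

3.32 mol/L

Transient balance on the dissolved component: V dC/dt = Q(C_in − C).
Rewrite as dC/dt + C/τ = C_in/τ, τ = V/Q = 54.083 s.
This is linear first-order; C(t) = C_in + (C₀ − C_in) e^(−t/τ).
C(127) = 3.64 + (0.292 − 3.64)·e^(−127/54.083) = 3.64 + (-3.3480)·0.095536 = 3.3201 mol/L.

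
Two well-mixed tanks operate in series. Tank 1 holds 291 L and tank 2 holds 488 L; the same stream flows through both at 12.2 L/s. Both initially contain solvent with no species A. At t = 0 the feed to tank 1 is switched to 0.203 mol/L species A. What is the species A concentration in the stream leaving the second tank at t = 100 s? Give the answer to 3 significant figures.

0.166 mol/L

Species balance on tank i: dCᵢ/dt = (Cᵢ₋₁ − Cᵢ)/τᵢ with τᵢ = Vᵢ/Q.
τ₁ = 291/12.2 = 23.852 s; τ₂ = 488/12.2 = 40.000 s.
Tank 1: C₁ = C_in(1 − e^(−t/τ₁)). Tank 2 (τ₁ ≠ τ₂): C₂ = C_in[1 − (τ₁ e^(−t/τ₁) − τ₂ e^(−t/τ₂))/(τ₁ − τ₂)].
At t = 100: e^(−t/τ₁) = 0.015109, e^(−t/τ₂) = 0.082085.
C₂ = 0.203·[1 − (23.852·0.015109 − 40.000·0.082085)/(-16.148)] = 0.203·0.81898 = 0.16625 mol/L.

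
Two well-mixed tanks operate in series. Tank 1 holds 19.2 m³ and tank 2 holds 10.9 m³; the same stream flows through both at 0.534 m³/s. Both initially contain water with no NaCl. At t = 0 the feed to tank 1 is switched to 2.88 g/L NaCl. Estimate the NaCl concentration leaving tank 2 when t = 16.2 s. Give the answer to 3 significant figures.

0.345 g/L

Time constants: τᵢ = Vᵢ/Q for each well-mixed tank.
τ₁ = 19.2/0.534 = 35.955 s; τ₂ = 10.9/0.534 = 20.412 s.
Solving the cascade with C₁(0)=C₂(0)=0 gives C₂(t) = C_in[1 − (τ₁ e^(−t/τ₁) − τ₂ e^(−t/τ₂))/(τ₁ − τ₂)].
At t = 16.2: e^(−t/τ₁) = 0.63727, e^(−t/τ₂) = 0.45219.
C₂ = 2.88·[1 − (35.955·0.63727 − 20.412·0.45219)/(15.543)] = 2.88·0.11967 = 0.34466 g/L.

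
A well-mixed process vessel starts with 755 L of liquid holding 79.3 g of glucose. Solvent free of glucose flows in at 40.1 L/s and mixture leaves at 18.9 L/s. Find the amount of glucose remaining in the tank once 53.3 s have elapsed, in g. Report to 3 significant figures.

Total volume: dV/dt = Q_in − Q_out = 21.200 L/s, so V(t) = 755 + 21.200 t and V(53.3) = 1885.0 L.
Species balance (pure solvent in): dm/dt = −Q_out · m/V(t).
Separate: dm/m = −Q_out dt/V(t) ⇒ ln(m/m₀) = −(Q_out/(Q_in−Q_out)) ln(V/V₀).
m = m₀ (V₀/V)^(Q_out/(Q_in−Q_out)) = 79.3 × (755/1885.0)^(0.89151) = 35.077 g.

35.1 g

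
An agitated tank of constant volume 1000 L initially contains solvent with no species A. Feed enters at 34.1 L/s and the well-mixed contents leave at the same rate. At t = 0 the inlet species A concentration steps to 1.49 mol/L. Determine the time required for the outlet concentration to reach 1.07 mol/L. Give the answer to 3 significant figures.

Species balance: V dC/dt = Q(C_in − C) ⇒ τ = V/Q = 29.326 s.
C(t) = C_in + (C₀ − C_in) e^(−t/τ). Set C = 1.07 and solve for t:
e^(−t/τ) = (C − C_in)/(C₀ − C_in) = (1.07 − 1.49)/(0 − 1.49) = 0.28188
t = −τ ln(…) = 29.326 × 1.2663 = 37.134 s.

37.1 s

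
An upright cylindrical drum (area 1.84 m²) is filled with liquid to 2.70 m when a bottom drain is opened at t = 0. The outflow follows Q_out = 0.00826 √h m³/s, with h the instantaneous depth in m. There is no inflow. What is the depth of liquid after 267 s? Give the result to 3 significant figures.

1.09 m

A dh/dt = −Q_out = −0.00826 √h.
This is separable: 2 d(√h)/dt = −0.00826/A, so √h = √h₀ − (0.00826/(2A)) t.
√h = √2.70 − 0.00826·267/(2·1.84) = 1.6432 − 0.59930 = 1.0439.
h = 1.0439² = 1.0897 m.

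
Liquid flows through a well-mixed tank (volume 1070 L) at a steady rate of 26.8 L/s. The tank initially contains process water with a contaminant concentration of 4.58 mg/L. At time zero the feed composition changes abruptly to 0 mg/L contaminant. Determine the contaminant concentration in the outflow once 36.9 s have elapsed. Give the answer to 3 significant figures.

Accumulation = in − out for the solute gives V dC/dt = Q(C_in − C).
Time constant τ = V/Q = 1070/26.8 = 39.925 s.
Solution: C(t) = C_in + (C₀ − C_in) e^(−t/τ).
C(36.9) = 0 + (4.58 − 0)·e^(−36.9/39.925) = 0 + (4.5800)·0.39684 = 1.8175 mg/L.

1.82 mg/L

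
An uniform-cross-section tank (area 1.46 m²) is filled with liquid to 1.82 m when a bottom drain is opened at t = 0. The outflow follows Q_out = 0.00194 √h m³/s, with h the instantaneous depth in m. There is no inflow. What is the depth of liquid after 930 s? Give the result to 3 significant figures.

0.535 m

Volume balance on the tank: A dh/dt = −0.00194 √h.
∫ h^(−1/2) dh = −(0.00194/A) ∫ dt, giving 2√h = 2√h₀ − (0.00194/A) t.
√h = √1.82 − 0.00194·930/(2·1.46) = 1.3491 − 0.61788 = 0.73120.
h = 0.73120² = 0.53465 m.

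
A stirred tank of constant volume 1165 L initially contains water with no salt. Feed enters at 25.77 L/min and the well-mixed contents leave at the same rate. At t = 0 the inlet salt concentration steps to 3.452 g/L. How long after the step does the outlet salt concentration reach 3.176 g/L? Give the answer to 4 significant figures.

114.2 min

Mass balance on the solute (V constant): V dC/dt = Q(C_in − C), so τ = V/Q = 45.2076 min.
C(t) = C_in + (C₀ − C_in) e^(−t/τ). Set C = 3.176 and solve for t:
e^(−t/τ) = (C − C_in)/(C₀ − C_in) = (3.176 − 3.452)/(0 − 3.452) = 0.0799537
t = −τ ln(…) = 45.2076 × 2.52631 = 114.208 min.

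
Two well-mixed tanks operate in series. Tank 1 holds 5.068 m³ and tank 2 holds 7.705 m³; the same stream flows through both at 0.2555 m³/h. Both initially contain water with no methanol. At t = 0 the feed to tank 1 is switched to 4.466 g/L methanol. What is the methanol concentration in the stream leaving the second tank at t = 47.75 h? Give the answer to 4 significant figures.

Species balance on tank i: dCᵢ/dt = (Cᵢ₋₁ − Cᵢ)/τᵢ with τᵢ = Vᵢ/Q.
τ₁ = 5.068/0.2555 = 19.8356 h; τ₂ = 7.705/0.2555 = 30.1566 h.
Tank 1: C₁ = C_in(1 − e^(−t/τ₁)). Tank 2 (τ₁ ≠ τ₂): C₂ = C_in[1 − (τ₁ e^(−t/τ₁) − τ₂ e^(−t/τ₂))/(τ₁ − τ₂)].
At t = 47.75: e^(−t/τ₁) = 0.0900594, e^(−t/τ₂) = 0.205275.
C₂ = 4.466·[1 − (19.8356·0.0900594 − 30.1566·0.205275)/(-10.3209)] = 4.466·0.573294 = 2.56033 g/L.

2.560 g/L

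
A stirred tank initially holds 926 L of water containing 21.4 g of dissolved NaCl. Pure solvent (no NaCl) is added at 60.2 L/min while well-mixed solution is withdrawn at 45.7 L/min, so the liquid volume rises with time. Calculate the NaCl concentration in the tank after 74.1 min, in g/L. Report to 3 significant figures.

Total volume: dV/dt = Q_in − Q_out = 14.500 L/min, so V(t) = 926 + 14.500 t and V(74.1) = 2000.4 L.
Species balance (pure solvent in): dm/dt = −Q_out · m/V(t).
Separate: dm/m = −Q_out dt/V(t) ⇒ ln(m/m₀) = −(Q_out/(Q_in−Q_out)) ln(V/V₀).
m = m₀ (V₀/V)^(Q_out/(Q_in−Q_out)) = 21.4 × (926/2000.4)^(3.1517) = 1.8885 g.
C = m/V = 1.8885/2000.4 = 0.00094402 g/L.

0.000944 g/L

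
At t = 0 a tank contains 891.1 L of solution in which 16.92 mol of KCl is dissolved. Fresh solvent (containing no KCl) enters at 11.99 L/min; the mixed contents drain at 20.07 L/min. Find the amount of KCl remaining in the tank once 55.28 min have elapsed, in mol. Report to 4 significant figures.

3.006 mol

Let m(t) be the amount of KCl. Volume: V(t) = V₀ + (Q_in − Q_out) t = 891.1 − 8.08000 t; V(55.28) = 444.438 L.
No KCl enters, so dm/dt = −Q_out · (m/V).
dm/m = −Q_out dt/(V₀ − 8.08000 t); integrating gives ln(m/m₀) = −(Q_out/(Q_in−Q_out)) ln(V/V₀).
m = m₀ (V₀/V)^(Q_out/(Q_in−Q_out)) = 16.92 × (891.1/444.438)^(-2.48391) = 3.00588 mol.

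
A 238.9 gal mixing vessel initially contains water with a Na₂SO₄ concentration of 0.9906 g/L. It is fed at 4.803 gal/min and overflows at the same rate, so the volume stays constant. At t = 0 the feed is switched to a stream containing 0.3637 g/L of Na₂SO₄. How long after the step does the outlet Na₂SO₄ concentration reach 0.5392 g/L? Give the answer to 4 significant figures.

63.33 min

Species balance: V dC/dt = Q(C_in − C) ⇒ τ = V/Q = 49.7397 min.
C(t) = C_in + (C₀ − C_in) e^(−t/τ). Set C = 0.5392 and solve for t:
e^(−t/τ) = (C − C_in)/(C₀ − C_in) = (0.5392 − 0.3637)/(0.9906 − 0.3637) = 0.279949
t = −τ ln(…) = 49.7397 × 1.27315 = 63.3261 min.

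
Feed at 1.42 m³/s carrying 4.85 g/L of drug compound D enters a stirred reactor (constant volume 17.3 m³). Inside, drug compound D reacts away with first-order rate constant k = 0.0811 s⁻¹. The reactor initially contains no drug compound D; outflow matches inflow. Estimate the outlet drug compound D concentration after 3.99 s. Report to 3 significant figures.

1.17 g/L

Species balance: V dC/dt = Q C_in − Q C − k V C.
This is linear with rate a = Q/V + k = 0.16318 s⁻¹.
C_ss = Q C_in/(Q + kV) = 2.4396 g/L; C(t) = C_ss + (C₀ − C_ss) e^(−a t).
C(3.99) = 2.4396 + (-2.4396)·e^(−0.16318·3.99) = 2.4396 + (-2.4396)·0.52148 = 1.1674 g/L.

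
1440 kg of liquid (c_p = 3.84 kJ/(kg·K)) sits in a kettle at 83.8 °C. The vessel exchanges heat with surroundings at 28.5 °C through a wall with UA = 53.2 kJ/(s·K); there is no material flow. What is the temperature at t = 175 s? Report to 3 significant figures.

Heat balance on the well-mixed liquid: M c_p dT/dt = −UA(T − T_amb).
dT/dt = (T_ss − T)/τ with T_ss = T_amb = 28.500 °C, τ = M c_p/UA = 1440·3.84/53.2 = 103.94 s.
Solution: T(t) = T_ss + (T₀ − T_ss) e^(−t/τ).
T(175) = 28.500 + (55.300)·0.18569 = 38.769 °C.

38.8 °C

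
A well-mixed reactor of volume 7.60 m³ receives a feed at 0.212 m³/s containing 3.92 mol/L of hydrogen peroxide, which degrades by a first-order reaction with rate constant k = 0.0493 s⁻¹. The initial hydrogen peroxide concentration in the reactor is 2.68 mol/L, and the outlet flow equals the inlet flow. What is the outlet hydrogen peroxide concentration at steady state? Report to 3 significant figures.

1.42 mol/L

Species balance: V dC/dt = Q C_in − Q C − k V C.
At steady state: 0 = Q C_in − (Q + kV) C_ss, so C_ss = Q C_in/(Q + kV).
C_ss = 0.212·3.92/(0.212 + 0.0493·7.60) = 0.83104/0.58668 = 1.4165 mol/L.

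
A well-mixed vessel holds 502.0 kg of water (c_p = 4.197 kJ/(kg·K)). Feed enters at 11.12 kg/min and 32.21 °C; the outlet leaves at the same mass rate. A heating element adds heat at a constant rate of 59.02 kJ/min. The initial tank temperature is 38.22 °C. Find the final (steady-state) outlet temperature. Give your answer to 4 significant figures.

33.47 °C

M c_p dT/dt = ṁ c_p (T_in − T) + Q̇.
At steady state dT/dt = 0 ⇒ T_ss = T_in + Q̇/(ṁ c_p) = 32.21 + 59.02/(11.12·4.197) = 33.4746 °C.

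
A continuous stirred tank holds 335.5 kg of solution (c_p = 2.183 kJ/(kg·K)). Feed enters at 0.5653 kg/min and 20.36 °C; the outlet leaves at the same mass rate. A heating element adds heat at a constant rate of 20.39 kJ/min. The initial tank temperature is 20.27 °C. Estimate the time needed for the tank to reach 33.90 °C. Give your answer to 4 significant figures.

1019 min

First-law balance (no shaft work): M c_p dT/dt = ṁ c_p (T_in − T) + 20.39.
τ = M/ṁ = 593.490 min; T_ss = T_in + Q̇/(ṁ c_p) = 36.8828 °C.
T(t) = T_ss + (T₀ − T_ss) e^(−t/τ). Set T = 33.90:
e^(−t/τ) = (33.90 − 36.8828)/(20.27 − 36.8828) = 0.179550
t = −593.490 · ln(0.179550) = 1019.20 min.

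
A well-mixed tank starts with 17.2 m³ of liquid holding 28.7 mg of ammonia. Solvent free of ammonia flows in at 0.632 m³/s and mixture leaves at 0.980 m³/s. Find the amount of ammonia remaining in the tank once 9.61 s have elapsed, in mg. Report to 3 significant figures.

15.6 mg

Let m(t) be the amount of ammonia. Volume: V(t) = V₀ + (Q_in − Q_out) t = 17.2 − 0.34800 t; V(9.61) = 13.856 m³.
Species balance (pure solvent in): dm/dt = −Q_out · m/V(t).
dm/m = −Q_out dt/(V₀ − 0.34800 t); integrating gives ln(m/m₀) = −(Q_out/(Q_in−Q_out)) ln(V/V₀).
m = m₀ (V₀/V)^(Q_out/(Q_in−Q_out)) = 28.7 × (17.2/13.856)^(-2.8161) = 15.612 mg.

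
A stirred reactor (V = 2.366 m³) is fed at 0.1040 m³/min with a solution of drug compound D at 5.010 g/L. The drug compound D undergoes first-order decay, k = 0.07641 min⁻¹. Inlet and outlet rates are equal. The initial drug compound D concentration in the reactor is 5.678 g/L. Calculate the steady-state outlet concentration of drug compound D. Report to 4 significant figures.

V dC/dt = Q(C_in − C) − k V C.
Steady state (dC/dt = 0): C_ss = Q C_in/(Q + kV) = C_in/(1 + kV/Q).
C_ss = 0.1040·5.010/(0.1040 + 0.07641·2.366) = 0.521040/0.284786 = 1.82958 g/L.

1.830 g/L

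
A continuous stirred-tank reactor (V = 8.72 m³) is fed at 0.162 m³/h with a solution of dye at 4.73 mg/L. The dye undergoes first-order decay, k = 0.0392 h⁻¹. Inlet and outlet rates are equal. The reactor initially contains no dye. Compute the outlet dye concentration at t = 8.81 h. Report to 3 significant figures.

0.607 mg/L

V dC/dt = Q(C_in − C) − k V C.
This is linear with rate a = Q/V + k = 0.057778 h⁻¹.
C_ss = Q C_in/(Q + kV) = 1.5209 mg/L; C(t) = C_ss + (C₀ − C_ss) e^(−a t).
C(8.81) = 1.5209 + (-1.5209)·e^(−0.057778·8.81) = 1.5209 + (-1.5209)·0.60108 = 0.60671 mg/L.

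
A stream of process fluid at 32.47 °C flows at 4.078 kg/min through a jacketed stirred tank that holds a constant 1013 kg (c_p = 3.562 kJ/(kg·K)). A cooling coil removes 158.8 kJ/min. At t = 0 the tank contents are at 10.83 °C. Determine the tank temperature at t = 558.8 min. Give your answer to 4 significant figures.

20.41 °C

M c_p dT/dt = ṁ c_p (T_in − T) − Q̇.
τ = M/ṁ = 248.406 min; T_ss = T_in − Q̇/(ṁ c_p) = 32.47 − 158.8/(4.078·3.562) = 21.5378 °C.
This is linear first-order; T(t) = T_ss + (T₀ − T_ss) e^(−t/τ).
T(558.8) = 21.5378 + (-10.7078)·e^(−558.8/248.406) = 21.5378 + (-10.7078)·0.105447 = 20.4086 °C.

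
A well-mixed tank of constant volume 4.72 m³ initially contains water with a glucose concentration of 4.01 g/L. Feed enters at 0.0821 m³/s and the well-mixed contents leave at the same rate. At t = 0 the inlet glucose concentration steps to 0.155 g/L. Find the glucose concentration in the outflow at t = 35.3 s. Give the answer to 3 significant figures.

2.24 g/L

Species balance on the tank: V dC/dt = Q(C_in − C).
Rewrite as dC/dt + C/τ = C_in/τ, τ = V/Q = 57.491 s.
This is linear first-order; C(t) = C_in + (C₀ − C_in) e^(−t/τ).
C(35.3) = 0.155 + (4.01 − 0.155)·e^(−35.3/57.491) = 0.155 + (3.8550)·0.54118 = 2.2412 g/L.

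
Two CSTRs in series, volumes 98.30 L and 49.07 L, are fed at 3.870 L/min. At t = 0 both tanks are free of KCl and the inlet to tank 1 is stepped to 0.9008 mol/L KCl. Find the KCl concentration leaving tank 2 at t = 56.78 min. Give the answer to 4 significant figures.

0.7186 mol/L

Time constants: τᵢ = Vᵢ/Q for each well-mixed tank.
τ₁ = 98.30/3.870 = 25.4005 min; τ₂ = 49.07/3.870 = 12.6796 min.
Tank 1: C₁ = C_in(1 − e^(−t/τ₁)). Tank 2 (τ₁ ≠ τ₂): C₂ = C_in[1 − (τ₁ e^(−t/τ₁) − τ₂ e^(−t/τ₂))/(τ₁ − τ₂)].
At t = 56.78: e^(−t/τ₁) = 0.106951, e^(−t/τ₂) = 0.0113554.
C₂ = 0.9008·[1 − (25.4005·0.106951 − 12.6796·0.0113554)/(12.7209)] = 0.9008·0.797765 = 0.718626 mol/L.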